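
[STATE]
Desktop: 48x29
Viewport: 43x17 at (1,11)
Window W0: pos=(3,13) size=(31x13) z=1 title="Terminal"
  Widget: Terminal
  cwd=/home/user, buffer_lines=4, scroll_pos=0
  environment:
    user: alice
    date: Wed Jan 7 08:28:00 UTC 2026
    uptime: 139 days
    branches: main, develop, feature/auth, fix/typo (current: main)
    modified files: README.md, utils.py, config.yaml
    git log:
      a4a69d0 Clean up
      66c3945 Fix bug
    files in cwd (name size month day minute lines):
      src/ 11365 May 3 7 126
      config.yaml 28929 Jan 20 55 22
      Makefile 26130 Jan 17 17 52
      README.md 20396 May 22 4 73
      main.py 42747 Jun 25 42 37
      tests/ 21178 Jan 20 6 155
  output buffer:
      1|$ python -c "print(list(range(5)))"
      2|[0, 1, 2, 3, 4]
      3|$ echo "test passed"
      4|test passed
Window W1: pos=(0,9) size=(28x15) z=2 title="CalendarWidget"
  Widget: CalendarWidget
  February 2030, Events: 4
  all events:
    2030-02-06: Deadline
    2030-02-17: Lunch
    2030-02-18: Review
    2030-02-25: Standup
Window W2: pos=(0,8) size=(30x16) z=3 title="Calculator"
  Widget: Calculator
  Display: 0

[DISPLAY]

                           0┃              
┌───┬───┬───┬───┐           ┃              
│ 7 │ 8 │ 9 │ ÷ │           ┃━━━┓          
├───┼───┼───┼───┤           ┃   ┃          
│ 4 │ 5 │ 6 │ × │           ┃───┨          
├───┼───┼───┼───┤           ┃nge┃          
│ 1 │ 2 │ 3 │ - │           ┃   ┃          
├───┼───┼───┼───┤           ┃   ┃          
│ 0 │ . │ = │ + │           ┃   ┃          
├───┼───┼───┼───┤           ┃   ┃          
│ C │ MC│ MR│ M+│           ┃   ┃          
└───┴───┴───┴───┘           ┃   ┃          
━━━━━━━━━━━━━━━━━━━━━━━━━━━━┛   ┃          
  ┃                             ┃          
  ┗━━━━━━━━━━━━━━━━━━━━━━━━━━━━━┛          
                                           
                                           


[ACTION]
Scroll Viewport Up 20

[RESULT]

                                           
                                           
                                           
                                           
                                           
                                           
                                           
                                           
━━━━━━━━━━━━━━━━━━━━━━━━━━━━┓              
 Calculator                 ┃              
────────────────────────────┨              
                           0┃              
┌───┬───┬───┬───┐           ┃              
│ 7 │ 8 │ 9 │ ÷ │           ┃━━━┓          
├───┼───┼───┼───┤           ┃   ┃          
│ 4 │ 5 │ 6 │ × │           ┃───┨          
├───┼───┼───┼───┤           ┃nge┃          


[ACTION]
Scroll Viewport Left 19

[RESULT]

                                           
                                           
                                           
                                           
                                           
                                           
                                           
                                           
┏━━━━━━━━━━━━━━━━━━━━━━━━━━━━┓             
┃ Calculator                 ┃             
┠────────────────────────────┨             
┃                           0┃             
┃┌───┬───┬───┬───┐           ┃             
┃│ 7 │ 8 │ 9 │ ÷ │           ┃━━━┓         
┃├───┼───┼───┼───┤           ┃   ┃         
┃│ 4 │ 5 │ 6 │ × │           ┃───┨         
┃├───┼───┼───┼───┤           ┃nge┃         


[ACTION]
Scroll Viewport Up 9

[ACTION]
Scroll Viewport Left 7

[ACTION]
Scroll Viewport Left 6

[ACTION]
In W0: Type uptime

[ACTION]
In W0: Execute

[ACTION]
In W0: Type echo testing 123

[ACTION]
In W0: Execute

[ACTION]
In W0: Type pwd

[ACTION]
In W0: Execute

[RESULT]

                                           
                                           
                                           
                                           
                                           
                                           
                                           
                                           
┏━━━━━━━━━━━━━━━━━━━━━━━━━━━━┓             
┃ Calculator                 ┃             
┠────────────────────────────┨             
┃                           0┃             
┃┌───┬───┬───┬───┐           ┃             
┃│ 7 │ 8 │ 9 │ ÷ │           ┃━━━┓         
┃├───┼───┼───┼───┤           ┃   ┃         
┃│ 4 │ 5 │ 6 │ × │           ┃───┨         
┃├───┼───┼───┼───┤           ┃   ┃         


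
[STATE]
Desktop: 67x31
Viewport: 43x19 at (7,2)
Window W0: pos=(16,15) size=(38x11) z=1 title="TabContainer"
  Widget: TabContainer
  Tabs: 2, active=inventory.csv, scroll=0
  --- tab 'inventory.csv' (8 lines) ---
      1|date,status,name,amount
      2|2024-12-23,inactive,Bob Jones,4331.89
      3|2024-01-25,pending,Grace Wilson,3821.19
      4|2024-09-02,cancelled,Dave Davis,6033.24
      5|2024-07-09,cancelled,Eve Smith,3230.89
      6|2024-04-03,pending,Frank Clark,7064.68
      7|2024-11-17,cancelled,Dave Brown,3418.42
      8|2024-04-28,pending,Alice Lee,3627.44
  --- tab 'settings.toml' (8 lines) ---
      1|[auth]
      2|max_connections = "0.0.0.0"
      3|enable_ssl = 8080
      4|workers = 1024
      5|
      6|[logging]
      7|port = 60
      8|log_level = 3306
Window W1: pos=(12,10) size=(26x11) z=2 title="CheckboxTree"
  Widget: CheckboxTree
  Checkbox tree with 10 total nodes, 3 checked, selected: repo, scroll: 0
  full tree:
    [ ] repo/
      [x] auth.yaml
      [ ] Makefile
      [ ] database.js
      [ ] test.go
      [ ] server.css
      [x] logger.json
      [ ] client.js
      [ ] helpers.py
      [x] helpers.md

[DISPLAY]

                                           
                                           
                                           
                                           
                                           
                                           
                                           
                                           
     ┏━━━━━━━━━━━━━━━━━━━━━━━━┓            
     ┃ CheckboxTree           ┃            
     ┠────────────────────────┨            
     ┃>[-] repo/              ┃            
     ┃   [x] auth.yaml        ┃            
     ┃   [ ] Makefile         ┃━━━━━━━━━━━━
     ┃   [ ] database.js      ┃            
     ┃   [ ] test.go          ┃────────────
     ┃   [ ] server.css       ┃ings.toml   
     ┃   [x] logger.json      ┃────────────
     ┗━━━━━━━━━━━━━━━━━━━━━━━━┛nt          


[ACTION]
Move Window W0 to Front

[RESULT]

                                           
                                           
                                           
                                           
                                           
                                           
                                           
                                           
     ┏━━━━━━━━━━━━━━━━━━━━━━━━┓            
     ┃ CheckboxTree           ┃            
     ┠────────────────────────┨            
     ┃>[-] repo/              ┃            
     ┃   [x] auth.yaml        ┃            
     ┃   ┏━━━━━━━━━━━━━━━━━━━━━━━━━━━━━━━━━
     ┃   ┃ TabContainer                    
     ┃   ┠─────────────────────────────────
     ┃   ┃[inventory.csv]│ settings.toml   
     ┃   ┃─────────────────────────────────
     ┗━━━┃date,status,name,amount          


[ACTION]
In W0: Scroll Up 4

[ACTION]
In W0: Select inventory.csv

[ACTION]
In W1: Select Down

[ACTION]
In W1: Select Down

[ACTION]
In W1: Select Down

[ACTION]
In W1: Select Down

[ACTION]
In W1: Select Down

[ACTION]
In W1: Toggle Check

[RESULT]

                                           
                                           
                                           
                                           
                                           
                                           
                                           
                                           
     ┏━━━━━━━━━━━━━━━━━━━━━━━━┓            
     ┃ CheckboxTree           ┃            
     ┠────────────────────────┨            
     ┃ [-] repo/              ┃            
     ┃   [x] auth.yaml        ┃            
     ┃   ┏━━━━━━━━━━━━━━━━━━━━━━━━━━━━━━━━━
     ┃   ┃ TabContainer                    
     ┃   ┠─────────────────────────────────
     ┃>  ┃[inventory.csv]│ settings.toml   
     ┃   ┃─────────────────────────────────
     ┗━━━┃date,status,name,amount          


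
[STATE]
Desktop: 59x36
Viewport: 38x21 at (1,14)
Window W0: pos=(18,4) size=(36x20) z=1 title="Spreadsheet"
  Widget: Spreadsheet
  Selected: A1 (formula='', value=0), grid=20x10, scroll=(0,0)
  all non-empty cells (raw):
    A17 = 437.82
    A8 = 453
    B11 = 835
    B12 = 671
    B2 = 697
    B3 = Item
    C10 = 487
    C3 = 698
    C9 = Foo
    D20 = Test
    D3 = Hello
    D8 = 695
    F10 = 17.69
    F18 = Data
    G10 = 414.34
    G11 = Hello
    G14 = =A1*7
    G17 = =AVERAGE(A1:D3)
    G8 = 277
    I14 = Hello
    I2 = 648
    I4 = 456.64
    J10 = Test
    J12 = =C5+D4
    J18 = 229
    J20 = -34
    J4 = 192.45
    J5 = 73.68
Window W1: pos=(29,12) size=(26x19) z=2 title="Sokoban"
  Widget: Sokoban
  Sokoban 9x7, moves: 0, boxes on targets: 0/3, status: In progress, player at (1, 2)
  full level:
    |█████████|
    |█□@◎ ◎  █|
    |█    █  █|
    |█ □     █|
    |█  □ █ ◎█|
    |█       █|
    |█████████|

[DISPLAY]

                 ┃  5       ┠─────────
                 ┃  6       ┃█████████
                 ┃  7       ┃█□@◎ ◎  █
                 ┃  8      4┃█    █  █
                 ┃  9       ┃█ □     █
                 ┃ 10       ┃█  □ █ ◎█
                 ┃ 11       ┃█       █
                 ┃ 12       ┃█████████
                 ┃ 13       ┃Moves: 0 
                 ┗━━━━━━━━━━┃         
                            ┃         
                            ┃         
                            ┃         
                            ┃         
                            ┃         
                            ┃         
                            ┗━━━━━━━━━
                                      
                                      
                                      
                                      


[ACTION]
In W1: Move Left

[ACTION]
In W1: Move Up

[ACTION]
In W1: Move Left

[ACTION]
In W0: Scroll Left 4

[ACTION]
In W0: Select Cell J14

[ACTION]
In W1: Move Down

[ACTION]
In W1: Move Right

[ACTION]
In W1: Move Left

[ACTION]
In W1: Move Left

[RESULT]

                 ┃  5       ┠─────────
                 ┃  6       ┃█████████
                 ┃  7       ┃█□ ◎ ◎  █
                 ┃  8      4┃█@   █  █
                 ┃  9       ┃█ □     █
                 ┃ 10       ┃█  □ █ ◎█
                 ┃ 11       ┃█       █
                 ┃ 12       ┃█████████
                 ┃ 13       ┃Moves: 4 
                 ┗━━━━━━━━━━┃         
                            ┃         
                            ┃         
                            ┃         
                            ┃         
                            ┃         
                            ┃         
                            ┗━━━━━━━━━
                                      
                                      
                                      
                                      


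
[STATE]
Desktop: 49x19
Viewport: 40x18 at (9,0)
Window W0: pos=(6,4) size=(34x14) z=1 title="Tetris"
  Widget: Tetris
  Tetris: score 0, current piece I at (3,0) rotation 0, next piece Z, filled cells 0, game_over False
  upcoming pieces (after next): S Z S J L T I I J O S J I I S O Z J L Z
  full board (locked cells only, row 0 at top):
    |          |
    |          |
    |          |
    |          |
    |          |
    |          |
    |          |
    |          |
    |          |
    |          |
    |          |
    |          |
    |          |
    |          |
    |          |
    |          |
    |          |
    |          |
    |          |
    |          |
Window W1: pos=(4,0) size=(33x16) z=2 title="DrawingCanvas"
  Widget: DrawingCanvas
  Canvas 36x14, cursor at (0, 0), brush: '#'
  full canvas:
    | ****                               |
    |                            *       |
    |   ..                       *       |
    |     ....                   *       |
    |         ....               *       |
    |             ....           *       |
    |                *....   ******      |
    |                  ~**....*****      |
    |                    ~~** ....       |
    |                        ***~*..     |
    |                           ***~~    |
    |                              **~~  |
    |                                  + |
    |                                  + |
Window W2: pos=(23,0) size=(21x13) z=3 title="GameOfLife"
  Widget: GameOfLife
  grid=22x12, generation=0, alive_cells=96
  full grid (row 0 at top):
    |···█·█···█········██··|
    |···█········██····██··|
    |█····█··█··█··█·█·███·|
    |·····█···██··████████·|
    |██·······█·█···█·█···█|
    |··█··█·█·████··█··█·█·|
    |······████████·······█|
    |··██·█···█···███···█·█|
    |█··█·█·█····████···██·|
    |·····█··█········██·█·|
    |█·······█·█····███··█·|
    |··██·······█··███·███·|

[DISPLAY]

━━━━━━━━━━━━━━┏━━━━━━━━━━━━━━━━━━━┓     
wingCanvas    ┃ GameOfLife        ┃     
──────────────┠───────────────────┨     
*             ┃Gen: 0             ┃     
              ┃····█··█··█··█·█·██┃     
.             ┃····█···██··███████┃     
 ....         ┃█·······█·█···█·█··┃     
     ....     ┃·█··█·█·████··█··█·┃     
         .... ┃·····████████······┃     
            *.┃·██·█···█···███···█┃     
              ┃··█·█·█····████···█┃     
              ┃····█··█········██·┃     
              ┗━━━━━━━━━━━━━━━━━━━┛     
                       ***~┃  ┃         
                          *┃  ┃         
━━━━━━━━━━━━━━━━━━━━━━━━━━━┛  ┃         
        │                     ┃         
━━━━━━━━━━━━━━━━━━━━━━━━━━━━━━┛         


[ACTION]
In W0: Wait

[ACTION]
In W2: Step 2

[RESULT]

━━━━━━━━━━━━━━┏━━━━━━━━━━━━━━━━━━━┓     
wingCanvas    ┃ GameOfLife        ┃     
──────────────┠───────────────────┨     
*             ┃Gen: 2             ┃     
              ┃·······██··········┃     
.             ┃█······██·█·█······┃     
 ....         ┃██····██···········┃     
     ....     ┃█·███·█·····███····┃     
         .... ┃█···█··█······██··█┃     
            *.┃█···█··█·····██····┃     
              ┃·█··█········██████┃     
              ┃··█████·█···█████·█┃     
              ┗━━━━━━━━━━━━━━━━━━━┛     
                       ***~┃  ┃         
                          *┃  ┃         
━━━━━━━━━━━━━━━━━━━━━━━━━━━┛  ┃         
        │                     ┃         
━━━━━━━━━━━━━━━━━━━━━━━━━━━━━━┛         


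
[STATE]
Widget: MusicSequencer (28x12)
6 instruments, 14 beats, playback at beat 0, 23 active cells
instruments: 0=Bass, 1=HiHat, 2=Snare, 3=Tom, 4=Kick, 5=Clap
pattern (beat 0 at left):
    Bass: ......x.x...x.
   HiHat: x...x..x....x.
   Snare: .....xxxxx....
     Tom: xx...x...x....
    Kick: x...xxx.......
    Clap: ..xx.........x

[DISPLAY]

      ▼1234567890123        
  Bass······█·█···█·        
 HiHat█···█··█····█·        
 Snare·····█████····        
   Tom██···█···█····        
  Kick█···███·······        
  Clap··██·········█        
                            
                            
                            
                            
                            


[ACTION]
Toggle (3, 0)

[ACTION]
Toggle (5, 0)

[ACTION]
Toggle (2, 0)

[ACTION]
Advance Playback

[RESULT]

      0▼234567890123        
  Bass······█·█···█·        
 HiHat█···█··█····█·        
 Snare█····█████····        
   Tom·█···█···█····        
  Kick█···███·······        
  Clap█·██·········█        
                            
                            
                            
                            
                            


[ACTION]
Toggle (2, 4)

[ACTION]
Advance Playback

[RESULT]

      01▼34567890123        
  Bass······█·█···█·        
 HiHat█···█··█····█·        
 Snare█···██████····        
   Tom·█···█···█····        
  Kick█···███·······        
  Clap█·██·········█        
                            
                            
                            
                            
                            


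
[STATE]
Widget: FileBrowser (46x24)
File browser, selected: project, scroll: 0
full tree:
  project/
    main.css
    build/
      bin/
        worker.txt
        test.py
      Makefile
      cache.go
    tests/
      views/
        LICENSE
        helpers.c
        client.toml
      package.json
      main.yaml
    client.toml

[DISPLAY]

> [-] project/                                
    main.css                                  
    [+] build/                                
    [+] tests/                                
    client.toml                               
                                              
                                              
                                              
                                              
                                              
                                              
                                              
                                              
                                              
                                              
                                              
                                              
                                              
                                              
                                              
                                              
                                              
                                              
                                              


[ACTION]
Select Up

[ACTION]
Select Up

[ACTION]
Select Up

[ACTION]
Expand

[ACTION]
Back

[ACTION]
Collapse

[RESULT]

> [+] project/                                
                                              
                                              
                                              
                                              
                                              
                                              
                                              
                                              
                                              
                                              
                                              
                                              
                                              
                                              
                                              
                                              
                                              
                                              
                                              
                                              
                                              
                                              
                                              


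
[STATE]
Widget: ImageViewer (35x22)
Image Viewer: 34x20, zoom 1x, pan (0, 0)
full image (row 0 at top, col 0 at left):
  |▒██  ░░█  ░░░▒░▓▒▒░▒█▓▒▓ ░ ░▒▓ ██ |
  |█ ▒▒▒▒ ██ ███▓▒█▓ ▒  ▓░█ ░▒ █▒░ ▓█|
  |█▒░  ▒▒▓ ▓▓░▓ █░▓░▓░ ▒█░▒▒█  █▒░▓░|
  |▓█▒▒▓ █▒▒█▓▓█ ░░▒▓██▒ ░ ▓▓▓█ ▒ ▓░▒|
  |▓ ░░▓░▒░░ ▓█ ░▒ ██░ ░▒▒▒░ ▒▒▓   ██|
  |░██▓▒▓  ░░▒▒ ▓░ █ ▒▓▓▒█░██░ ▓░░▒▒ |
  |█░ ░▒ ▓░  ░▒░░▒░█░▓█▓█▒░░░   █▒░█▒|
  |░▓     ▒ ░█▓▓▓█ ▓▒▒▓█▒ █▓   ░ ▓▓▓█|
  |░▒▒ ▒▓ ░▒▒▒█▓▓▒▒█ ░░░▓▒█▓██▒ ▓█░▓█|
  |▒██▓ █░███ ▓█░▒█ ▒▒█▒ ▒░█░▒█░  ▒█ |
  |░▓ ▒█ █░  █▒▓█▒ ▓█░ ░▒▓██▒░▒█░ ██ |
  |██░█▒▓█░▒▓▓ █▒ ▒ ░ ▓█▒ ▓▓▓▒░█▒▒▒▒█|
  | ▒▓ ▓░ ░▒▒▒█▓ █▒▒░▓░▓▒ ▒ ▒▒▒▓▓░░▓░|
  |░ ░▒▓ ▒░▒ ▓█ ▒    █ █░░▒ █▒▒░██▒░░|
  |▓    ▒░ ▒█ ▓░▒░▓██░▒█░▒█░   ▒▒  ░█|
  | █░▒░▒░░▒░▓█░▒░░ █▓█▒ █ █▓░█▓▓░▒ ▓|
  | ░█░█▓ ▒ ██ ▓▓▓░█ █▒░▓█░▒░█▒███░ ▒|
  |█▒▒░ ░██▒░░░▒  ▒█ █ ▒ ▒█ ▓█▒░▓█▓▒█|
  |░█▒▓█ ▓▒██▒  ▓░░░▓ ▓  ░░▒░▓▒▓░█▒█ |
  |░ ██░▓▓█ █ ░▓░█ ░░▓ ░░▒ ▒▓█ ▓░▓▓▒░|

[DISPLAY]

▒██  ░░█  ░░░▒░▓▒▒░▒█▓▒▓ ░ ░▒▓ ██  
█ ▒▒▒▒ ██ ███▓▒█▓ ▒  ▓░█ ░▒ █▒░ ▓█ 
█▒░  ▒▒▓ ▓▓░▓ █░▓░▓░ ▒█░▒▒█  █▒░▓░ 
▓█▒▒▓ █▒▒█▓▓█ ░░▒▓██▒ ░ ▓▓▓█ ▒ ▓░▒ 
▓ ░░▓░▒░░ ▓█ ░▒ ██░ ░▒▒▒░ ▒▒▓   ██ 
░██▓▒▓  ░░▒▒ ▓░ █ ▒▓▓▒█░██░ ▓░░▒▒  
█░ ░▒ ▓░  ░▒░░▒░█░▓█▓█▒░░░   █▒░█▒ 
░▓     ▒ ░█▓▓▓█ ▓▒▒▓█▒ █▓   ░ ▓▓▓█ 
░▒▒ ▒▓ ░▒▒▒█▓▓▒▒█ ░░░▓▒█▓██▒ ▓█░▓█ 
▒██▓ █░███ ▓█░▒█ ▒▒█▒ ▒░█░▒█░  ▒█  
░▓ ▒█ █░  █▒▓█▒ ▓█░ ░▒▓██▒░▒█░ ██  
██░█▒▓█░▒▓▓ █▒ ▒ ░ ▓█▒ ▓▓▓▒░█▒▒▒▒█ 
 ▒▓ ▓░ ░▒▒▒█▓ █▒▒░▓░▓▒ ▒ ▒▒▒▓▓░░▓░ 
░ ░▒▓ ▒░▒ ▓█ ▒    █ █░░▒ █▒▒░██▒░░ 
▓    ▒░ ▒█ ▓░▒░▓██░▒█░▒█░   ▒▒  ░█ 
 █░▒░▒░░▒░▓█░▒░░ █▓█▒ █ █▓░█▓▓░▒ ▓ 
 ░█░█▓ ▒ ██ ▓▓▓░█ █▒░▓█░▒░█▒███░ ▒ 
█▒▒░ ░██▒░░░▒  ▒█ █ ▒ ▒█ ▓█▒░▓█▓▒█ 
░█▒▓█ ▓▒██▒  ▓░░░▓ ▓  ░░▒░▓▒▓░█▒█  
░ ██░▓▓█ █ ░▓░█ ░░▓ ░░▒ ▒▓█ ▓░▓▓▒░ 
                                   
                                   


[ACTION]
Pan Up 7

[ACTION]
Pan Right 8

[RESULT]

  ░░░▒░▓▒▒░▒█▓▒▓ ░ ░▒▓ ██          
█ ███▓▒█▓ ▒  ▓░█ ░▒ █▒░ ▓█         
 ▓▓░▓ █░▓░▓░ ▒█░▒▒█  █▒░▓░         
▒█▓▓█ ░░▒▓██▒ ░ ▓▓▓█ ▒ ▓░▒         
░ ▓█ ░▒ ██░ ░▒▒▒░ ▒▒▓   ██         
░░▒▒ ▓░ █ ▒▓▓▒█░██░ ▓░░▒▒          
  ░▒░░▒░█░▓█▓█▒░░░   █▒░█▒         
 ░█▓▓▓█ ▓▒▒▓█▒ █▓   ░ ▓▓▓█         
▒▒▒█▓▓▒▒█ ░░░▓▒█▓██▒ ▓█░▓█         
██ ▓█░▒█ ▒▒█▒ ▒░█░▒█░  ▒█          
  █▒▓█▒ ▓█░ ░▒▓██▒░▒█░ ██          
▒▓▓ █▒ ▒ ░ ▓█▒ ▓▓▓▒░█▒▒▒▒█         
▒▒▒█▓ █▒▒░▓░▓▒ ▒ ▒▒▒▓▓░░▓░         
▒ ▓█ ▒    █ █░░▒ █▒▒░██▒░░         
▒█ ▓░▒░▓██░▒█░▒█░   ▒▒  ░█         
▒░▓█░▒░░ █▓█▒ █ █▓░█▓▓░▒ ▓         
 ██ ▓▓▓░█ █▒░▓█░▒░█▒███░ ▒         
▒░░░▒  ▒█ █ ▒ ▒█ ▓█▒░▓█▓▒█         
██▒  ▓░░░▓ ▓  ░░▒░▓▒▓░█▒█          
 █ ░▓░█ ░░▓ ░░▒ ▒▓█ ▓░▓▓▒░         
                                   
                                   


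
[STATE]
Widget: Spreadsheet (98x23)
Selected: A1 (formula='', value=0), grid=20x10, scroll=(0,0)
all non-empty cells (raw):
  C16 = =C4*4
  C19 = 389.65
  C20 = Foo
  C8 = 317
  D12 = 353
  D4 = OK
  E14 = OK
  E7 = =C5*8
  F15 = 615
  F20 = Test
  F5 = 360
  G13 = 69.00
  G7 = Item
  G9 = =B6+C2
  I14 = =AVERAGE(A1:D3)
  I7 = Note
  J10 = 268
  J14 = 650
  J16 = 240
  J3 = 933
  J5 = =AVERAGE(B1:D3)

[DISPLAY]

A1:                                                                                               
       A       B       C       D       E       F       G       H       I       J                  
--------------------------------------------------------------------------------------------------
  1      [0]       0       0       0       0       0       0       0       0       0              
  2        0       0       0       0       0       0       0       0       0       0              
  3        0       0       0       0       0       0       0       0       0     933              
  4        0       0       0OK             0       0       0       0       0       0              
  5        0       0       0       0       0     360       0       0       0       0              
  6        0       0       0       0       0       0       0       0       0       0              
  7        0       0       0       0       0       0Item           0Note           0              
  8        0       0     317       0       0       0       0       0       0       0              
  9        0       0       0       0       0       0       0       0       0       0              
 10        0       0       0       0       0       0       0       0       0     268              
 11        0       0       0       0       0       0       0       0       0       0              
 12        0       0       0     353       0       0       0       0       0       0              
 13        0       0       0       0       0       0      69       0       0       0              
 14        0       0       0       0OK             0       0       0       0     650              
 15        0       0       0       0       0     615       0       0       0       0              
 16        0       0       0       0       0       0       0       0       0     240              
 17        0       0       0       0       0       0       0       0       0       0              
 18        0       0       0       0       0       0       0       0       0       0              
 19        0       0  389.65       0       0       0       0       0       0       0              
 20        0       0Foo            0       0Test           0       0       0       0              


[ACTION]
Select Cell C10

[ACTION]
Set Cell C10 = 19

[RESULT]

C10: 19                                                                                           
       A       B       C       D       E       F       G       H       I       J                  
--------------------------------------------------------------------------------------------------
  1        0       0       0       0       0       0       0       0       0       0              
  2        0       0       0       0       0       0       0       0       0       0              
  3        0       0       0       0       0       0       0       0       0     933              
  4        0       0       0OK             0       0       0       0       0       0              
  5        0       0       0       0       0     360       0       0       0       0              
  6        0       0       0       0       0       0       0       0       0       0              
  7        0       0       0       0       0       0Item           0Note           0              
  8        0       0     317       0       0       0       0       0       0       0              
  9        0       0       0       0       0       0       0       0       0       0              
 10        0       0    [19]       0       0       0       0       0       0     268              
 11        0       0       0       0       0       0       0       0       0       0              
 12        0       0       0     353       0       0       0       0       0       0              
 13        0       0       0       0       0       0      69       0       0       0              
 14        0       0       0       0OK             0       0       0       0     650              
 15        0       0       0       0       0     615       0       0       0       0              
 16        0       0       0       0       0       0       0       0       0     240              
 17        0       0       0       0       0       0       0       0       0       0              
 18        0       0       0       0       0       0       0       0       0       0              
 19        0       0  389.65       0       0       0       0       0       0       0              
 20        0       0Foo            0       0Test           0       0       0       0              


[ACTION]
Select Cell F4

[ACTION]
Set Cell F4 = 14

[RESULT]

F4: 14                                                                                            
       A       B       C       D       E       F       G       H       I       J                  
--------------------------------------------------------------------------------------------------
  1        0       0       0       0       0       0       0       0       0       0              
  2        0       0       0       0       0       0       0       0       0       0              
  3        0       0       0       0       0       0       0       0       0     933              
  4        0       0       0OK             0    [14]       0       0       0       0              
  5        0       0       0       0       0     360       0       0       0       0              
  6        0       0       0       0       0       0       0       0       0       0              
  7        0       0       0       0       0       0Item           0Note           0              
  8        0       0     317       0       0       0       0       0       0       0              
  9        0       0       0       0       0       0       0       0       0       0              
 10        0       0      19       0       0       0       0       0       0     268              
 11        0       0       0       0       0       0       0       0       0       0              
 12        0       0       0     353       0       0       0       0       0       0              
 13        0       0       0       0       0       0      69       0       0       0              
 14        0       0       0       0OK             0       0       0       0     650              
 15        0       0       0       0       0     615       0       0       0       0              
 16        0       0       0       0       0       0       0       0       0     240              
 17        0       0       0       0       0       0       0       0       0       0              
 18        0       0       0       0       0       0       0       0       0       0              
 19        0       0  389.65       0       0       0       0       0       0       0              
 20        0       0Foo            0       0Test           0       0       0       0              


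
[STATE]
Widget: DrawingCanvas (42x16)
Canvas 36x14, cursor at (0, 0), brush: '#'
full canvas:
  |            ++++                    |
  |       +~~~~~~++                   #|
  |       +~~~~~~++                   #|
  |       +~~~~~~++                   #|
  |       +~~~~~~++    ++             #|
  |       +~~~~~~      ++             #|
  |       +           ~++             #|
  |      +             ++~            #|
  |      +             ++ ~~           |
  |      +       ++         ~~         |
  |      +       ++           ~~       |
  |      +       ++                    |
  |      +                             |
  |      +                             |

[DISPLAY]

+           ++++                          
       +~~~~~~++                   #      
       +~~~~~~++                   #      
       +~~~~~~++                   #      
       +~~~~~~++    ++             #      
       +~~~~~~      ++             #      
       +           ~++             #      
      +             ++~            #      
      +             ++ ~~                 
      +       ++         ~~               
      +       ++           ~~             
      +       ++                          
      +                                   
      +                                   
                                          
                                          


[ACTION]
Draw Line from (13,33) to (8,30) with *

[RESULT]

+           ++++                          
       +~~~~~~++                   #      
       +~~~~~~++                   #      
       +~~~~~~++                   #      
       +~~~~~~++    ++             #      
       +~~~~~~      ++             #      
       +           ~++             #      
      +             ++~            #      
      +             ++ ~~     *           
      +       ++         ~~    *          
      +       ++           ~~  *          
      +       ++                *         
      +                         *         
      +                          *        
                                          
                                          


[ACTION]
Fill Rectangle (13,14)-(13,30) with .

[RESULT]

+           ++++                          
       +~~~~~~++                   #      
       +~~~~~~++                   #      
       +~~~~~~++                   #      
       +~~~~~~++    ++             #      
       +~~~~~~      ++             #      
       +           ~++             #      
      +             ++~            #      
      +             ++ ~~     *           
      +       ++         ~~    *          
      +       ++           ~~  *          
      +       ++                *         
      +                         *         
      +       .................  *        
                                          
                                          


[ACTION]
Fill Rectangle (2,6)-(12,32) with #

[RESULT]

+           ++++                          
       +~~~~~~++                   #      
      ###########################  #      
      ###########################  #      
      ###########################  #      
      ###########################  #      
      ###########################  #      
      ###########################  #      
      ###########################         
      ###########################         
      ###########################         
      ###########################         
      ###########################         
      +       .................  *        
                                          
                                          


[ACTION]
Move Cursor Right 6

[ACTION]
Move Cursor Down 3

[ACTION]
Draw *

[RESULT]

            ++++                          
       +~~~~~~++                   #      
      ###########################  #      
      *##########################  #      
      ###########################  #      
      ###########################  #      
      ###########################  #      
      ###########################  #      
      ###########################         
      ###########################         
      ###########################         
      ###########################         
      ###########################         
      +       .................  *        
                                          
                                          
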